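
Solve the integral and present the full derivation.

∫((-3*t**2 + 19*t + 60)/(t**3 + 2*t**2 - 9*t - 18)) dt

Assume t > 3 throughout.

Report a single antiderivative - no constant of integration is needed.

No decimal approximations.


Step 1. Decompose ∫((-3*t**2 + 19*t + 60)/(t**3 + 2*t**2 - 9*t - 18)) dt by partial fractions, (-3*t**2 + 19*t + 60)/(t**3 + 2*t**2 - 9*t - 18) = -4/(t + 3) - 2/(t + 2) + 3/(t - 3): now ∫(3/(t - 3)) dt + ∫(-2/(t + 2)) dt + ∫(-4/(t + 3)) dt.
Step 2. Evaluate the standard form [assuming t > -3]: now -4*log(t + 3) + ∫(3/(t - 3)) dt + ∫(-2/(t + 2)) dt.
Step 3. Evaluate the standard form [assuming t > -2]: now -2*log(t + 2) - 4*log(t + 3) + ∫(3/(t - 3)) dt.
Step 4. Evaluate the standard form [assuming t > 3]: now 3*log(t - 3) - 2*log(t + 2) - 4*log(t + 3).
Answer: 3*log(t - 3) - 2*log(t + 2) - 4*log(t + 3).


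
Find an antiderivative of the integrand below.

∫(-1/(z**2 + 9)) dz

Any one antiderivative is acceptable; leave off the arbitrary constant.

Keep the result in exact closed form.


Answer: -atan(z/3)/3.


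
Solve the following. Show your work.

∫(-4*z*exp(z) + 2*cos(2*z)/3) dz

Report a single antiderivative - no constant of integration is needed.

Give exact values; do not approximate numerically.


Step 1. Rewrite: now ∫(-4*z*exp(z)) dz + ∫(2*cos(2*z)/3) dz.
Step 2. Integrate ∫(-4*z*exp(z)) dz by parts with u = z, dv = (-4*exp(z)) dz, so v = -4*exp(z): now -4*z*exp(z) + ∫(4*exp(z)) dz + ∫(2*cos(2*z)/3) dz.
Step 3. Evaluate the standard form: now -4*z*exp(z) + 4*exp(z) + ∫(2*cos(2*z)/3) dz.
Step 4. Evaluate the standard form: now -4*z*exp(z) + 4*exp(z) + sin(2*z)/3.
Answer: -4*z*exp(z) + 4*exp(z) + sin(2*z)/3.


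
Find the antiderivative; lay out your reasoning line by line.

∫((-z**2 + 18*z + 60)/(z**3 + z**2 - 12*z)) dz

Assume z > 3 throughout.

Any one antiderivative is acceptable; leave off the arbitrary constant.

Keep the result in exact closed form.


Step 1. Decompose ∫((-z**2 + 18*z + 60)/(z**3 + z**2 - 12*z)) dz by partial fractions, (-z**2 + 18*z + 60)/(z**3 + z**2 - 12*z) = -1/(z + 4) + 5/(z - 3) - 5/z: now ∫(-5/z) dz + ∫(5/(z - 3)) dz + ∫(-1/(z + 4)) dz.
Step 2. Evaluate the standard form [assuming z > -4]: now -log(z + 4) + ∫(-5/z) dz + ∫(5/(z - 3)) dz.
Step 3. Evaluate the standard form [assuming z > 0]: now -5*log(z) - log(z + 4) + ∫(5/(z - 3)) dz.
Step 4. Evaluate the standard form [assuming z > 3]: now -5*log(z) + 5*log(z - 3) - log(z + 4).
Answer: -5*log(z) + 5*log(z - 3) - log(z + 4).


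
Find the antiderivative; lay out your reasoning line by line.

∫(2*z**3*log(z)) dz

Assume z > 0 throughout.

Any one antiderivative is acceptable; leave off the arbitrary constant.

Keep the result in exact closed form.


Step 1. Integrate ∫(2*z**3*log(z)) dz by parts with u = log(z), dv = (2*z**3) dz, so v = z**4/2 [assuming z > 0]: now z**4*log(z)/2 + ∫(-z**3/2) dz.
Step 2. Evaluate the standard form: now z**4*log(z)/2 - z**4/8.
Answer: z**4*log(z)/2 - z**4/8.


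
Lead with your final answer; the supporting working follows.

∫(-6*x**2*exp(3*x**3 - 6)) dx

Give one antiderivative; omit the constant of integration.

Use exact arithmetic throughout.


The answer is -2*exp(3*x**3 - 6)/3.
Step 1. Substitute u = x**3 - 2, turning ∫(-6*x**2*exp(3*x**3 - 6)) dx into ∫(-2*exp(3*u)) du: now ∫(-2*exp(3*u)) du.
Step 2. Evaluate the standard form: now -2*exp(3*u)/3.
Step 3. Substitute back u = x**3 - 2: now -2*exp(3*x**3 - 6)/3.
Answer: -2*exp(3*x**3 - 6)/3.


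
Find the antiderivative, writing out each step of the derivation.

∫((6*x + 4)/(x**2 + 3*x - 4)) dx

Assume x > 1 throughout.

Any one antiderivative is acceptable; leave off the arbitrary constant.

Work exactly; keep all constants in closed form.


Step 1. Decompose ∫((6*x + 4)/(x**2 + 3*x - 4)) dx by partial fractions, (6*x + 4)/(x**2 + 3*x - 4) = 4/(x + 4) + 2/(x - 1): now ∫(2/(x - 1)) dx + ∫(4/(x + 4)) dx.
Step 2. Evaluate the standard form [assuming x > 1]: now 2*log(x - 1) + ∫(4/(x + 4)) dx.
Step 3. Evaluate the standard form [assuming x > -4]: now 2*log(x - 1) + 4*log(x + 4).
Answer: 2*log(x - 1) + 4*log(x + 4).


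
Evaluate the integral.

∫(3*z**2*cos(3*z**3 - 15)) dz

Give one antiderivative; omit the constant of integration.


Answer: sin(3*z**3 - 15)/3.


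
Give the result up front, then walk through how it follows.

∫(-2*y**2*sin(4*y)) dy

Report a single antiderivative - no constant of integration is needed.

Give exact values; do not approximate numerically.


The answer is y**2*cos(4*y)/2 - y*sin(4*y)/4 - cos(4*y)/16.
Step 1. Integrate ∫(-2*y**2*sin(4*y)) dy by parts with u = y**2, dv = (-2*sin(4*y)) dy, so v = cos(4*y)/2: now y**2*cos(4*y)/2 + ∫(-y*cos(4*y)) dy.
Step 2. Integrate ∫(-y*cos(4*y)) dy by parts with u = y, dv = (-cos(4*y)) dy, so v = -sin(4*y)/4: now y**2*cos(4*y)/2 - y*sin(4*y)/4 + ∫(sin(4*y)/4) dy.
Step 3. Evaluate the standard form: now y**2*cos(4*y)/2 - y*sin(4*y)/4 - cos(4*y)/16.
Answer: y**2*cos(4*y)/2 - y*sin(4*y)/4 - cos(4*y)/16.


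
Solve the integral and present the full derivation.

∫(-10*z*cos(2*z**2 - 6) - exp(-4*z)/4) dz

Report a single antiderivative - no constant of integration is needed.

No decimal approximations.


Step 1. Rewrite: now ∫(-10*z*cos(2*z**2 - 6)) dz + ∫(-exp(-4*z)/4) dz.
Step 2. Evaluate the standard form: now ∫(-10*z*cos(2*z**2 - 6)) dz + exp(-4*z)/16.
Step 3. Substitute u = z**2 - 3, turning ∫(-10*z*cos(2*z**2 - 6)) dz into ∫(-5*cos(2*u)) du: now ∫(-5*cos(2*u)) du + exp(-4*z)/16.
Step 4. Evaluate the standard form: now -5*sin(2*u)/2 + exp(-4*z)/16.
Step 5. Substitute back u = z**2 - 3: now -5*sin(2*z**2 - 6)/2 + exp(-4*z)/16.
Answer: -5*sin(2*z**2 - 6)/2 + exp(-4*z)/16.


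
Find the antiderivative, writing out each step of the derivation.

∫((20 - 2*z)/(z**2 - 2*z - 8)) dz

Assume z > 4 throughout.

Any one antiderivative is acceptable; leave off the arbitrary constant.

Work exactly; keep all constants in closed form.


Step 1. Decompose ∫((20 - 2*z)/(z**2 - 2*z - 8)) dz by partial fractions, (20 - 2*z)/(z**2 - 2*z - 8) = -4/(z + 2) + 2/(z - 4): now ∫(2/(z - 4)) dz + ∫(-4/(z + 2)) dz.
Step 2. Evaluate the standard form [assuming z > 4]: now 2*log(z - 4) + ∫(-4/(z + 2)) dz.
Step 3. Evaluate the standard form [assuming z > -2]: now 2*log(z - 4) - 4*log(z + 2).
Answer: 2*log(z - 4) - 4*log(z + 2).


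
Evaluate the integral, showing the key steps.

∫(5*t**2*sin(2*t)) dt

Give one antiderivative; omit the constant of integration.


Step 1. Integrate ∫(5*t**2*sin(2*t)) dt by parts with u = t**2, dv = (5*sin(2*t)) dt, so v = -5*cos(2*t)/2: now -5*t**2*cos(2*t)/2 + ∫(5*t*cos(2*t)) dt.
Step 2. Integrate ∫(5*t*cos(2*t)) dt by parts with u = t, dv = (5*cos(2*t)) dt, so v = 5*sin(2*t)/2: now -5*t**2*cos(2*t)/2 + 5*t*sin(2*t)/2 + ∫(-5*sin(2*t)/2) dt.
Step 3. Evaluate the standard form: now -5*t**2*cos(2*t)/2 + 5*t*sin(2*t)/2 + 5*cos(2*t)/4.
Answer: -5*t**2*cos(2*t)/2 + 5*t*sin(2*t)/2 + 5*cos(2*t)/4.


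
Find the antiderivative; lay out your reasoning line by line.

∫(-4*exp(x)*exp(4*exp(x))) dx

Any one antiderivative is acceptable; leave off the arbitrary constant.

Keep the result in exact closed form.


Step 1. Substitute u = exp(x), turning ∫(-4*exp(x)*exp(4*exp(x))) dx into ∫(-4*exp(4*u)) du: now ∫(-4*exp(4*u)) du.
Step 2. Evaluate the standard form: now -exp(4*u).
Step 3. Substitute back u = exp(x): now -exp(4*exp(x)).
Answer: -exp(4*exp(x)).


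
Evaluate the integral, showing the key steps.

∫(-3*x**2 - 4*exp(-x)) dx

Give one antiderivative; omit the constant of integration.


Step 1. Rewrite: now ∫(-3*x**2) dx + ∫(-4*exp(-x)) dx.
Step 2. Evaluate the standard form: now ∫(-3*x**2) dx + 4*exp(-x).
Step 3. Evaluate the standard form: now -x**3 + 4*exp(-x).
Answer: -x**3 + 4*exp(-x).


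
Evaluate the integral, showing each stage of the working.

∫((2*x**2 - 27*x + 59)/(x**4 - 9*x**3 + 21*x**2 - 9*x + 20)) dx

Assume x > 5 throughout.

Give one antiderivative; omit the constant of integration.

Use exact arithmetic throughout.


Step 1. Decompose ∫((2*x**2 - 27*x + 59)/(x**4 - 9*x**3 + 21*x**2 - 9*x + 20)) dx by partial fractions, (2*x**2 - 27*x + 59)/(x**4 - 9*x**3 + 21*x**2 - 9*x + 20) = 3/(x**2 + 1) + 1/(x - 4) - 1/(x - 5): now ∫(-1/(x - 5)) dx + ∫(1/(x - 4)) dx + ∫(3/(x**2 + 1)) dx.
Step 2. Evaluate the standard form [assuming x > 4]: now log(x - 4) + ∫(-1/(x - 5)) dx + ∫(3/(x**2 + 1)) dx.
Step 3. Evaluate the standard form [assuming x > 5]: now -log(x - 5) + log(x - 4) + ∫(3/(x**2 + 1)) dx.
Step 4. Evaluate the standard form: now -log(x - 5) + log(x - 4) + 3*atan(x).
Answer: -log(x - 5) + log(x - 4) + 3*atan(x).


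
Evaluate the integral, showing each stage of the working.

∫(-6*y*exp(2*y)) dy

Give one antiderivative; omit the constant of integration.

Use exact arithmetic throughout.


Step 1. Integrate ∫(-6*y*exp(2*y)) dy by parts with u = y, dv = (-6*exp(2*y)) dy, so v = -3*exp(2*y): now -3*y*exp(2*y) + ∫(3*exp(2*y)) dy.
Step 2. Evaluate the standard form: now -3*y*exp(2*y) + 3*exp(2*y)/2.
Answer: -3*y*exp(2*y) + 3*exp(2*y)/2.


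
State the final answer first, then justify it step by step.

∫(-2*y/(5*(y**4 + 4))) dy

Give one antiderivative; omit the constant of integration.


The answer is -atan(y**2/2)/10.
Step 1. Substitute u = y**2, turning ∫(-2*y/(5*(y**4 + 4))) dy into ∫(-1/(5*(u**2 + 4))) du: now ∫(-1/(5*(u**2 + 4))) du.
Step 2. Evaluate the standard form: now -atan(u/2)/10.
Step 3. Substitute back u = y**2: now -atan(y**2/2)/10.
Answer: -atan(y**2/2)/10.


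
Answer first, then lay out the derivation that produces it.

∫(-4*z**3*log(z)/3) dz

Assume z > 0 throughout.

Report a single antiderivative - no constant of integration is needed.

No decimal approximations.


The answer is -z**4*log(z)/3 + z**4/12.
Step 1. Integrate ∫(-4*z**3*log(z)/3) dz by parts with u = log(z), dv = (-4*z**3/3) dz, so v = -z**4/3 [assuming z > 0]: now -z**4*log(z)/3 + ∫(z**3/3) dz.
Step 2. Evaluate the standard form: now -z**4*log(z)/3 + z**4/12.
Answer: -z**4*log(z)/3 + z**4/12.


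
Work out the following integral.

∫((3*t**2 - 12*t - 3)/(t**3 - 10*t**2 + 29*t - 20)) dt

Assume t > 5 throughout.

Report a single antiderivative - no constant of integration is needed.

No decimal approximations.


Answer: 3*log(t - 5) + log(t - 4) - log(t - 1).


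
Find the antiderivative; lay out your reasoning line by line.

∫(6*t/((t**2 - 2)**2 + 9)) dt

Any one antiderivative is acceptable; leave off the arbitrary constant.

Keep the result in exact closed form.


Step 1. Substitute u = t**2 - 2, turning ∫(6*t/((t**2 - 2)**2 + 9)) dt into ∫(3/(u**2 + 9)) du: now ∫(3/(u**2 + 9)) du.
Step 2. Evaluate the standard form: now atan(u/3).
Step 3. Substitute back u = t**2 - 2: now atan(t**2/3 - 2/3).
Answer: atan(t**2/3 - 2/3).


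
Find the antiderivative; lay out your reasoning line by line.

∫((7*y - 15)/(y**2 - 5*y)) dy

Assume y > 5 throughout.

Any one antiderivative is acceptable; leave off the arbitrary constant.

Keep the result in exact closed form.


Step 1. Decompose ∫((7*y - 15)/(y**2 - 5*y)) dy by partial fractions, (7*y - 15)/(y**2 - 5*y) = 4/(y - 5) + 3/y: now ∫(3/y) dy + ∫(4/(y - 5)) dy.
Step 2. Evaluate the standard form [assuming y > 0]: now 3*log(y) + ∫(4/(y - 5)) dy.
Step 3. Evaluate the standard form [assuming y > 5]: now 3*log(y) + 4*log(y - 5).
Answer: 3*log(y) + 4*log(y - 5).


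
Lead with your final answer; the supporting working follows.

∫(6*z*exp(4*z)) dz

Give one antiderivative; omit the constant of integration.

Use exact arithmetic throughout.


The answer is 3*z*exp(4*z)/2 - 3*exp(4*z)/8.
Step 1. Integrate ∫(6*z*exp(4*z)) dz by parts with u = z, dv = (6*exp(4*z)) dz, so v = 3*exp(4*z)/2: now 3*z*exp(4*z)/2 + ∫(-3*exp(4*z)/2) dz.
Step 2. Evaluate the standard form: now 3*z*exp(4*z)/2 - 3*exp(4*z)/8.
Answer: 3*z*exp(4*z)/2 - 3*exp(4*z)/8.


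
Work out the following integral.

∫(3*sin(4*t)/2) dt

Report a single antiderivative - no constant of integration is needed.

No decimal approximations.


Answer: -3*cos(4*t)/8.


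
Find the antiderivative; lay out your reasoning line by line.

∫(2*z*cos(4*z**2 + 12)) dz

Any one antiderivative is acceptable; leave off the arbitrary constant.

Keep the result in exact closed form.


Step 1. Substitute u = z**2 + 3, turning ∫(2*z*cos(4*z**2 + 12)) dz into ∫(cos(4*u)) du: now ∫(cos(4*u)) du.
Step 2. Evaluate the standard form: now sin(4*u)/4.
Step 3. Substitute back u = z**2 + 3: now sin(4*z**2 + 12)/4.
Answer: sin(4*z**2 + 12)/4.


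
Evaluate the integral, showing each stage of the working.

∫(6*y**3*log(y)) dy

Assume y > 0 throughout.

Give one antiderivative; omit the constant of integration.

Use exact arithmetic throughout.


Step 1. Integrate ∫(6*y**3*log(y)) dy by parts with u = log(y), dv = (6*y**3) dy, so v = 3*y**4/2 [assuming y > 0]: now 3*y**4*log(y)/2 + ∫(-3*y**3/2) dy.
Step 2. Evaluate the standard form: now 3*y**4*log(y)/2 - 3*y**4/8.
Answer: 3*y**4*log(y)/2 - 3*y**4/8.


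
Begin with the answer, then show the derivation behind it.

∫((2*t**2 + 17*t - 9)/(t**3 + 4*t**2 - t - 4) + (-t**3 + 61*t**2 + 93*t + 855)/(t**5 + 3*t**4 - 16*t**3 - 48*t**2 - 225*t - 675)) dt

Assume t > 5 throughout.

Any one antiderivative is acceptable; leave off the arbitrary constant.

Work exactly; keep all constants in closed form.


The answer is log(t - 5) + log(t - 1) + 4*log(t + 1) - 4*log(t + 3) - 3*log(t + 4) + 3*log(t + 5) - atan(t/3).
Step 1. Rewrite: now ∫((2*t**2 + 17*t - 9)/(t**3 + 4*t**2 - t - 4)) dt + ∫((-t**3 + 61*t**2 + 93*t + 855)/(t**5 + 3*t**4 - 16*t**3 - 48*t**2 - 225*t - 675)) dt.
Step 2. Decompose ∫((-t**3 + 61*t**2 + 93*t + 855)/(t**5 + 3*t**4 - 16*t**3 - 48*t**2 - 225*t - 675)) dt by partial fractions, (-t**3 + 61*t**2 + 93*t + 855)/(t**5 + 3*t**4 - 16*t**3 - 48*t**2 - 225*t - 675) = -3/(t**2 + 9) + 3/(t + 5) - 4/(t + 3) + 1/(t - 5): now ∫((2*t**2 + 17*t - 9)/(t**3 + 4*t**2 - t - 4)) dt + ∫(1/(t - 5)) dt + ∫(-4/(t + 3)) dt + ∫(3/(t + 5)) dt + ∫(-3/(t**2 + 9)) dt.
Step 3. Evaluate the standard form [assuming t > -3]: now -4*log(t + 3) + ∫((2*t**2 + 17*t - 9)/(t**3 + 4*t**2 - t - 4)) dt + ∫(1/(t - 5)) dt + ∫(3/(t + 5)) dt + ∫(-3/(t**2 + 9)) dt.
Step 4. Evaluate the standard form [assuming t > 5]: now log(t - 5) - 4*log(t + 3) + ∫((2*t**2 + 17*t - 9)/(t**3 + 4*t**2 - t - 4)) dt + ∫(3/(t + 5)) dt + ∫(-3/(t**2 + 9)) dt.
Step 5. Evaluate the standard form [assuming t > -5]: now log(t - 5) - 4*log(t + 3) + 3*log(t + 5) + ∫((2*t**2 + 17*t - 9)/(t**3 + 4*t**2 - t - 4)) dt + ∫(-3/(t**2 + 9)) dt.
Step 6. Evaluate the standard form: now log(t - 5) - 4*log(t + 3) + 3*log(t + 5) - atan(t/3) + ∫((2*t**2 + 17*t - 9)/(t**3 + 4*t**2 - t - 4)) dt.
Step 7. Decompose ∫((2*t**2 + 17*t - 9)/(t**3 + 4*t**2 - t - 4)) dt by partial fractions, (2*t**2 + 17*t - 9)/(t**3 + 4*t**2 - t - 4) = -3/(t + 4) + 4/(t + 1) + 1/(t - 1): now log(t - 5) - 4*log(t + 3) + 3*log(t + 5) - atan(t/3) + ∫(1/(t - 1)) dt + ∫(4/(t + 1)) dt + ∫(-3/(t + 4)) dt.
Step 8. Evaluate the standard form [assuming t > 1]: now log(t - 5) + log(t - 1) - 4*log(t + 3) + 3*log(t + 5) - atan(t/3) + ∫(4/(t + 1)) dt + ∫(-3/(t + 4)) dt.
Step 9. Evaluate the standard form [assuming t > -1]: now log(t - 5) + log(t - 1) + 4*log(t + 1) - 4*log(t + 3) + 3*log(t + 5) - atan(t/3) + ∫(-3/(t + 4)) dt.
Step 10. Evaluate the standard form [assuming t > -4]: now log(t - 5) + log(t - 1) + 4*log(t + 1) - 4*log(t + 3) - 3*log(t + 4) + 3*log(t + 5) - atan(t/3).
Answer: log(t - 5) + log(t - 1) + 4*log(t + 1) - 4*log(t + 3) - 3*log(t + 4) + 3*log(t + 5) - atan(t/3).


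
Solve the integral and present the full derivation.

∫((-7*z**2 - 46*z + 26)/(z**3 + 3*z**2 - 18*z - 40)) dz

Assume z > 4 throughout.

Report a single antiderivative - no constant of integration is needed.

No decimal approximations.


Step 1. Decompose ∫((-7*z**2 - 46*z + 26)/(z**3 + 3*z**2 - 18*z - 40)) dz by partial fractions, (-7*z**2 - 46*z + 26)/(z**3 + 3*z**2 - 18*z - 40) = 3/(z + 5) - 5/(z + 2) - 5/(z - 4): now ∫(-5/(z - 4)) dz + ∫(-5/(z + 2)) dz + ∫(3/(z + 5)) dz.
Step 2. Evaluate the standard form [assuming z > 4]: now -5*log(z - 4) + ∫(-5/(z + 2)) dz + ∫(3/(z + 5)) dz.
Step 3. Evaluate the standard form [assuming z > -5]: now -5*log(z - 4) + 3*log(z + 5) + ∫(-5/(z + 2)) dz.
Step 4. Evaluate the standard form [assuming z > -2]: now -5*log(z - 4) - 5*log(z + 2) + 3*log(z + 5).
Answer: -5*log(z - 4) - 5*log(z + 2) + 3*log(z + 5).


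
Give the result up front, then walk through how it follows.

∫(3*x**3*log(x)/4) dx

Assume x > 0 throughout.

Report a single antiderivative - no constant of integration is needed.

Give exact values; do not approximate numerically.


The answer is 3*x**4*log(x)/16 - 3*x**4/64.
Step 1. Integrate ∫(3*x**3*log(x)/4) dx by parts with u = log(x), dv = (3*x**3/4) dx, so v = 3*x**4/16 [assuming x > 0]: now 3*x**4*log(x)/16 + ∫(-3*x**3/16) dx.
Step 2. Evaluate the standard form: now 3*x**4*log(x)/16 - 3*x**4/64.
Answer: 3*x**4*log(x)/16 - 3*x**4/64.


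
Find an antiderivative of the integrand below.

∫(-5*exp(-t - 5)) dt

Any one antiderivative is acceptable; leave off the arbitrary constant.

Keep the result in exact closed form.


Answer: 5*exp(-t - 5).


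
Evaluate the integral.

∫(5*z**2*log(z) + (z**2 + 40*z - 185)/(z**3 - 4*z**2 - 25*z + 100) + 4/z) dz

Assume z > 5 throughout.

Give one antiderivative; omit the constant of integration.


Answer: 5*z**3*log(z)/3 - 5*z**3/9 + 4*log(z) + 4*log(z - 5) + log(z - 4) - 4*log(z + 5).


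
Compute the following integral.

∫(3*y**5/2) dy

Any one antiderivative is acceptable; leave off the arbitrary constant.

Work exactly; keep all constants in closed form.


Answer: y**6/4.


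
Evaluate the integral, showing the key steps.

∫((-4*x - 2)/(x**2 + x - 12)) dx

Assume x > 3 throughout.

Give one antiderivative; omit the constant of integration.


Step 1. Decompose ∫((-4*x - 2)/(x**2 + x - 12)) dx by partial fractions, (-4*x - 2)/(x**2 + x - 12) = -2/(x + 4) - 2/(x - 3): now ∫(-2/(x - 3)) dx + ∫(-2/(x + 4)) dx.
Step 2. Evaluate the standard form [assuming x > -4]: now -2*log(x + 4) + ∫(-2/(x - 3)) dx.
Step 3. Evaluate the standard form [assuming x > 3]: now -2*log(x - 3) - 2*log(x + 4).
Answer: -2*log(x - 3) - 2*log(x + 4).


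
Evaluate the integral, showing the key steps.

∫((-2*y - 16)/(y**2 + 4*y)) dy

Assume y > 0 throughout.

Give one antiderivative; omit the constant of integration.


Step 1. Decompose ∫((-2*y - 16)/(y**2 + 4*y)) dy by partial fractions, (-2*y - 16)/(y**2 + 4*y) = 2/(y + 4) - 4/y: now ∫(-4/y) dy + ∫(2/(y + 4)) dy.
Step 2. Evaluate the standard form [assuming y > -4]: now 2*log(y + 4) + ∫(-4/y) dy.
Step 3. Evaluate the standard form [assuming y > 0]: now -4*log(y) + 2*log(y + 4).
Answer: -4*log(y) + 2*log(y + 4).


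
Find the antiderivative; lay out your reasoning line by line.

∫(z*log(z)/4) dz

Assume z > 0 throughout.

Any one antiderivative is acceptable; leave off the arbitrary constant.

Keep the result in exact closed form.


Step 1. Integrate ∫(z*log(z)/4) dz by parts with u = log(z), dv = (z/4) dz, so v = z**2/8 [assuming z > 0]: now z**2*log(z)/8 + ∫(-z/8) dz.
Step 2. Evaluate the standard form: now z**2*log(z)/8 - z**2/16.
Answer: z**2*log(z)/8 - z**2/16.


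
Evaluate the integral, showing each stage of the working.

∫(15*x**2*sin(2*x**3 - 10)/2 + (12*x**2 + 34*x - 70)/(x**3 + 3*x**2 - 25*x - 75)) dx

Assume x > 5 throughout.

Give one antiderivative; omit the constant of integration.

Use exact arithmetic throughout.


Step 1. Rewrite: now ∫(15*x**2*sin(2*x**3 - 10)/2) dx + ∫((12*x**2 + 34*x - 70)/(x**3 + 3*x**2 - 25*x - 75)) dx.
Step 2. Substitute u = x**3 - 5, turning ∫(15*x**2*sin(2*x**3 - 10)/2) dx into ∫(5*sin(2*u)/2) du: now ∫((12*x**2 + 34*x - 70)/(x**3 + 3*x**2 - 25*x - 75)) dx + ∫(5*sin(2*u)/2) du.
Step 3. Evaluate the standard form: now -5*cos(2*u)/4 + ∫((12*x**2 + 34*x - 70)/(x**3 + 3*x**2 - 25*x - 75)) dx.
Step 4. Substitute back u = x**3 - 5: now -5*cos(2*x**3 - 10)/4 + ∫((12*x**2 + 34*x - 70)/(x**3 + 3*x**2 - 25*x - 75)) dx.
Step 5. Decompose ∫((12*x**2 + 34*x - 70)/(x**3 + 3*x**2 - 25*x - 75)) dx by partial fractions, (12*x**2 + 34*x - 70)/(x**3 + 3*x**2 - 25*x - 75) = 3/(x + 5) + 4/(x + 3) + 5/(x - 5): now -5*cos(2*x**3 - 10)/4 + ∫(5/(x - 5)) dx + ∫(4/(x + 3)) dx + ∫(3/(x + 5)) dx.
Step 6. Evaluate the standard form [assuming x > -3]: now 4*log(x + 3) - 5*cos(2*x**3 - 10)/4 + ∫(5/(x - 5)) dx + ∫(3/(x + 5)) dx.
Step 7. Evaluate the standard form [assuming x > 5]: now 5*log(x - 5) + 4*log(x + 3) - 5*cos(2*x**3 - 10)/4 + ∫(3/(x + 5)) dx.
Step 8. Evaluate the standard form [assuming x > -5]: now 5*log(x - 5) + 4*log(x + 3) + 3*log(x + 5) - 5*cos(2*x**3 - 10)/4.
Answer: 5*log(x - 5) + 4*log(x + 3) + 3*log(x + 5) - 5*cos(2*x**3 - 10)/4.


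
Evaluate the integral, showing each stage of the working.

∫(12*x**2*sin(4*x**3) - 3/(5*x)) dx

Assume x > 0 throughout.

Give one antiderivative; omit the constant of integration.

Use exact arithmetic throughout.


Step 1. Rewrite: now ∫(-3/(5*x)) dx + ∫(12*x**2*sin(4*x**3)) dx.
Step 2. Substitute u = x**3, turning ∫(12*x**2*sin(4*x**3)) dx into ∫(4*sin(4*u)) du: now ∫(-3/(5*x)) dx + ∫(4*sin(4*u)) du.
Step 3. Evaluate the standard form: now -cos(4*u) + ∫(-3/(5*x)) dx.
Step 4. Substitute back u = x**3: now -cos(4*x**3) + ∫(-3/(5*x)) dx.
Step 5. Evaluate the standard form [assuming x > 0]: now -3*log(x)/5 - cos(4*x**3).
Answer: -3*log(x)/5 - cos(4*x**3).


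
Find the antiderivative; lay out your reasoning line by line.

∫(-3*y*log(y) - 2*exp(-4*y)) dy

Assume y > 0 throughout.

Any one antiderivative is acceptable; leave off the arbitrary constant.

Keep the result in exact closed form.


Step 1. Rewrite: now ∫(-3*y*log(y)) dy + ∫(-2*exp(-4*y)) dy.
Step 2. Integrate ∫(-3*y*log(y)) dy by parts with u = log(y), dv = (-3*y) dy, so v = -3*y**2/2 [assuming y > 0]: now -3*y**2*log(y)/2 + ∫(3*y/2) dy + ∫(-2*exp(-4*y)) dy.
Step 3. Evaluate the standard form: now -3*y**2*log(y)/2 + 3*y**2/4 + ∫(-2*exp(-4*y)) dy.
Step 4. Evaluate the standard form: now -3*y**2*log(y)/2 + 3*y**2/4 + exp(-4*y)/2.
Answer: -3*y**2*log(y)/2 + 3*y**2/4 + exp(-4*y)/2.


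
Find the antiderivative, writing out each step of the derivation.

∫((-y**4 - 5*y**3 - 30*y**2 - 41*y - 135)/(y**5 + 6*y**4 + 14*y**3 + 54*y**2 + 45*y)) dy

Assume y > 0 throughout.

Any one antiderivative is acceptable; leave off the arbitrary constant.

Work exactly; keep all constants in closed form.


Step 1. Decompose ∫((-y**4 - 5*y**3 - 30*y**2 - 41*y - 135)/(y**5 + 6*y**4 + 14*y**3 + 54*y**2 + 45*y)) dy by partial fractions, (-y**4 - 5*y**3 - 30*y**2 - 41*y - 135)/(y**5 + 6*y**4 + 14*y**3 + 54*y**2 + 45*y) = -1/(y**2 + 9) - 1/(y + 5) + 3/(y + 1) - 3/y: now ∫(-3/y) dy + ∫(3/(y + 1)) dy + ∫(-1/(y + 5)) dy + ∫(-1/(y**2 + 9)) dy.
Step 2. Evaluate the standard form [assuming y > 0]: now -3*log(y) + ∫(3/(y + 1)) dy + ∫(-1/(y + 5)) dy + ∫(-1/(y**2 + 9)) dy.
Step 3. Evaluate the standard form [assuming y > -1]: now -3*log(y) + 3*log(y + 1) + ∫(-1/(y + 5)) dy + ∫(-1/(y**2 + 9)) dy.
Step 4. Evaluate the standard form [assuming y > -5]: now -3*log(y) + 3*log(y + 1) - log(y + 5) + ∫(-1/(y**2 + 9)) dy.
Step 5. Evaluate the standard form: now -3*log(y) + 3*log(y + 1) - log(y + 5) - atan(y/3)/3.
Answer: -3*log(y) + 3*log(y + 1) - log(y + 5) - atan(y/3)/3.


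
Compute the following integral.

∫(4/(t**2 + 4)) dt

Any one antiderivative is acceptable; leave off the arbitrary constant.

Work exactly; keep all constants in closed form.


Answer: 2*atan(t/2).


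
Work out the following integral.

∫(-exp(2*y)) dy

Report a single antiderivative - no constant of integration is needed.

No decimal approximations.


Answer: -exp(2*y)/2.


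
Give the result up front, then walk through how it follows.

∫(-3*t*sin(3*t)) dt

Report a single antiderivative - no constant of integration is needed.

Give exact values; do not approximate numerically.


The answer is t*cos(3*t) - sin(3*t)/3.
Step 1. Integrate ∫(-3*t*sin(3*t)) dt by parts with u = t, dv = (-3*sin(3*t)) dt, so v = cos(3*t): now t*cos(3*t) + ∫(-cos(3*t)) dt.
Step 2. Evaluate the standard form: now t*cos(3*t) - sin(3*t)/3.
Answer: t*cos(3*t) - sin(3*t)/3.


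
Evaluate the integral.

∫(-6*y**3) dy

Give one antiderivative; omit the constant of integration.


Answer: -3*y**4/2.


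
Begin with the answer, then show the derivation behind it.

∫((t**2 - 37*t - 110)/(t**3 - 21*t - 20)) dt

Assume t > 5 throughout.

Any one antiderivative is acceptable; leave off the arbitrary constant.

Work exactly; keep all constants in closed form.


The answer is -5*log(t - 5) + 4*log(t + 1) + 2*log(t + 4).
Step 1. Decompose ∫((t**2 - 37*t - 110)/(t**3 - 21*t - 20)) dt by partial fractions, (t**2 - 37*t - 110)/(t**3 - 21*t - 20) = 2/(t + 4) + 4/(t + 1) - 5/(t - 5): now ∫(-5/(t - 5)) dt + ∫(4/(t + 1)) dt + ∫(2/(t + 4)) dt.
Step 2. Evaluate the standard form [assuming t > -1]: now 4*log(t + 1) + ∫(-5/(t - 5)) dt + ∫(2/(t + 4)) dt.
Step 3. Evaluate the standard form [assuming t > -4]: now 4*log(t + 1) + 2*log(t + 4) + ∫(-5/(t - 5)) dt.
Step 4. Evaluate the standard form [assuming t > 5]: now -5*log(t - 5) + 4*log(t + 1) + 2*log(t + 4).
Answer: -5*log(t - 5) + 4*log(t + 1) + 2*log(t + 4).


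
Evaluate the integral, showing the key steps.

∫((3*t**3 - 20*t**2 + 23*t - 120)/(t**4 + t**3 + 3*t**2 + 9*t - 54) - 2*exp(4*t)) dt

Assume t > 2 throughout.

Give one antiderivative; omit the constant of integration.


Step 1. Rewrite: now ∫((3*t**3 - 20*t**2 + 23*t - 120)/(t**4 + t**3 + 3*t**2 + 9*t - 54)) dt + ∫(-2*exp(4*t)) dt.
Step 2. Decompose ∫((3*t**3 - 20*t**2 + 23*t - 120)/(t**4 + t**3 + 3*t**2 + 9*t - 54)) dt by partial fractions, (3*t**3 - 20*t**2 + 23*t - 120)/(t**4 + t**3 + 3*t**2 + 9*t - 54) = -4/(t**2 + 9) + 5/(t + 3) - 2/(t - 2): now ∫(-2/(t - 2)) dt + ∫(5/(t + 3)) dt + ∫(-4/(t**2 + 9)) dt + ∫(-2*exp(4*t)) dt.
Step 3. Evaluate the standard form [assuming t > -3]: now 5*log(t + 3) + ∫(-2/(t - 2)) dt + ∫(-4/(t**2 + 9)) dt + ∫(-2*exp(4*t)) dt.
Step 4. Evaluate the standard form [assuming t > 2]: now -2*log(t - 2) + 5*log(t + 3) + ∫(-4/(t**2 + 9)) dt + ∫(-2*exp(4*t)) dt.
Step 5. Evaluate the standard form: now -2*log(t - 2) + 5*log(t + 3) - 4*atan(t/3)/3 + ∫(-2*exp(4*t)) dt.
Step 6. Evaluate the standard form: now -exp(4*t)/2 - 2*log(t - 2) + 5*log(t + 3) - 4*atan(t/3)/3.
Answer: -exp(4*t)/2 - 2*log(t - 2) + 5*log(t + 3) - 4*atan(t/3)/3.


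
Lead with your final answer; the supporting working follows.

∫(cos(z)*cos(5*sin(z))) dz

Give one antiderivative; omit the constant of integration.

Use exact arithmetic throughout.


The answer is sin(5*sin(z))/5.
Step 1. Substitute u = sin(z), turning ∫(cos(z)*cos(5*sin(z))) dz into ∫(cos(5*u)) du: now ∫(cos(5*u)) du.
Step 2. Evaluate the standard form: now sin(5*u)/5.
Step 3. Substitute back u = sin(z): now sin(5*sin(z))/5.
Answer: sin(5*sin(z))/5.


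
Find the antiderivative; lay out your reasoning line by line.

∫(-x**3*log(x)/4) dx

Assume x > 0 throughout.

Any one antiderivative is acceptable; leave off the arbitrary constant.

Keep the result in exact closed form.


Step 1. Integrate ∫(-x**3*log(x)/4) dx by parts with u = log(x), dv = (-x**3/4) dx, so v = -x**4/16 [assuming x > 0]: now -x**4*log(x)/16 + ∫(x**3/16) dx.
Step 2. Evaluate the standard form: now -x**4*log(x)/16 + x**4/64.
Answer: -x**4*log(x)/16 + x**4/64.


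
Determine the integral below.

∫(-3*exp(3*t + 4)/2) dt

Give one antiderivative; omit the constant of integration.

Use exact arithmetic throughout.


Answer: -exp(3*t + 4)/2.


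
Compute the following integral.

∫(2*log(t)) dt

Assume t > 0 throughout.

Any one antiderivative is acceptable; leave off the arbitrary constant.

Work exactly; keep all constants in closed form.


Answer: 2*t*log(t) - 2*t.


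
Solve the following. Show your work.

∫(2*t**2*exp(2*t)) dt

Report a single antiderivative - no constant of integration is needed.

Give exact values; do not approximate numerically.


Step 1. Integrate ∫(2*t**2*exp(2*t)) dt by parts with u = t**2, dv = (2*exp(2*t)) dt, so v = exp(2*t): now t**2*exp(2*t) + ∫(-2*t*exp(2*t)) dt.
Step 2. Integrate ∫(-2*t*exp(2*t)) dt by parts with u = t, dv = (-2*exp(2*t)) dt, so v = -exp(2*t): now t**2*exp(2*t) - t*exp(2*t) + ∫(exp(2*t)) dt.
Step 3. Evaluate the standard form: now t**2*exp(2*t) - t*exp(2*t) + exp(2*t)/2.
Answer: t**2*exp(2*t) - t*exp(2*t) + exp(2*t)/2.


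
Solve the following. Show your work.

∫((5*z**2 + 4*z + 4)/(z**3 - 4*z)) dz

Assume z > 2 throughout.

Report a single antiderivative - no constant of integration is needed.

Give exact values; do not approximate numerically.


Step 1. Decompose ∫((5*z**2 + 4*z + 4)/(z**3 - 4*z)) dz by partial fractions, (5*z**2 + 4*z + 4)/(z**3 - 4*z) = 2/(z + 2) + 4/(z - 2) - 1/z: now ∫(-1/z) dz + ∫(4/(z - 2)) dz + ∫(2/(z + 2)) dz.
Step 2. Evaluate the standard form [assuming z > 2]: now 4*log(z - 2) + ∫(-1/z) dz + ∫(2/(z + 2)) dz.
Step 3. Evaluate the standard form [assuming z > 0]: now -log(z) + 4*log(z - 2) + ∫(2/(z + 2)) dz.
Step 4. Evaluate the standard form [assuming z > -2]: now -log(z) + 4*log(z - 2) + 2*log(z + 2).
Answer: -log(z) + 4*log(z - 2) + 2*log(z + 2).


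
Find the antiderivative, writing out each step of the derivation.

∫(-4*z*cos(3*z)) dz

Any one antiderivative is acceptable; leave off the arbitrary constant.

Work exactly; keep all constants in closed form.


Step 1. Integrate ∫(-4*z*cos(3*z)) dz by parts with u = z, dv = (-4*cos(3*z)) dz, so v = -4*sin(3*z)/3: now -4*z*sin(3*z)/3 + ∫(4*sin(3*z)/3) dz.
Step 2. Evaluate the standard form: now -4*z*sin(3*z)/3 - 4*cos(3*z)/9.
Answer: -4*z*sin(3*z)/3 - 4*cos(3*z)/9.


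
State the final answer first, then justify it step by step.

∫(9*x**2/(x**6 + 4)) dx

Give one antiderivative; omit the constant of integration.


The answer is 3*atan(x**3/2)/2.
Step 1. Substitute u = x**3, turning ∫(9*x**2/(x**6 + 4)) dx into ∫(3/(u**2 + 4)) du: now ∫(3/(u**2 + 4)) du.
Step 2. Evaluate the standard form: now 3*atan(u/2)/2.
Step 3. Substitute back u = x**3: now 3*atan(x**3/2)/2.
Answer: 3*atan(x**3/2)/2.


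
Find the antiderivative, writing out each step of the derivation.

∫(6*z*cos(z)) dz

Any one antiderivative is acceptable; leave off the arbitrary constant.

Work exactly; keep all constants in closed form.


Step 1. Integrate ∫(6*z*cos(z)) dz by parts with u = z, dv = (6*cos(z)) dz, so v = 6*sin(z): now 6*z*sin(z) + ∫(-6*sin(z)) dz.
Step 2. Evaluate the standard form: now 6*z*sin(z) + 6*cos(z).
Answer: 6*z*sin(z) + 6*cos(z).


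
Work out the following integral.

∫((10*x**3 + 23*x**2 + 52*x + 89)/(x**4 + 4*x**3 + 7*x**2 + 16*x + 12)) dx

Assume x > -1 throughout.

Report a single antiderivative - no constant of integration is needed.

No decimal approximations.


Answer: 5*log(x + 1) + 5*log(x + 3) + 3*atan(x/2)/2.


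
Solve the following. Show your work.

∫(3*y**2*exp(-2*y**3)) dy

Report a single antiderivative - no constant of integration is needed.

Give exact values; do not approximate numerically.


Step 1. Substitute u = y**3, turning ∫(3*y**2*exp(-2*y**3)) dy into ∫(exp(-2*u)) du: now ∫(exp(-2*u)) du.
Step 2. Evaluate the standard form: now -exp(-2*u)/2.
Step 3. Substitute back u = y**3: now -exp(-2*y**3)/2.
Answer: -exp(-2*y**3)/2.


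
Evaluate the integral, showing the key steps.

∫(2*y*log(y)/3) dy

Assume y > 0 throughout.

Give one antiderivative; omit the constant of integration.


Step 1. Integrate ∫(2*y*log(y)/3) dy by parts with u = log(y), dv = (2*y/3) dy, so v = y**2/3 [assuming y > 0]: now y**2*log(y)/3 + ∫(-y/3) dy.
Step 2. Evaluate the standard form: now y**2*log(y)/3 - y**2/6.
Answer: y**2*log(y)/3 - y**2/6.


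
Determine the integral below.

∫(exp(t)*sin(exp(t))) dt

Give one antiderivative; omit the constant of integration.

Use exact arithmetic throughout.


Answer: -cos(exp(t)).


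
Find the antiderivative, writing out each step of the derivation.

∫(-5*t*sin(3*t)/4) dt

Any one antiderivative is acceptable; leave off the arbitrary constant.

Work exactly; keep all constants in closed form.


Step 1. Integrate ∫(-5*t*sin(3*t)/4) dt by parts with u = t, dv = (-5*sin(3*t)/4) dt, so v = 5*cos(3*t)/12: now 5*t*cos(3*t)/12 + ∫(-5*cos(3*t)/12) dt.
Step 2. Evaluate the standard form: now 5*t*cos(3*t)/12 - 5*sin(3*t)/36.
Answer: 5*t*cos(3*t)/12 - 5*sin(3*t)/36.


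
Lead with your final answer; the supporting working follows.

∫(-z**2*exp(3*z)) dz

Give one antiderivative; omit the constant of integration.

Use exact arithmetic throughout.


The answer is -z**2*exp(3*z)/3 + 2*z*exp(3*z)/9 - 2*exp(3*z)/27.
Step 1. Integrate ∫(-z**2*exp(3*z)) dz by parts with u = z**2, dv = (-exp(3*z)) dz, so v = -exp(3*z)/3: now -z**2*exp(3*z)/3 + ∫(2*z*exp(3*z)/3) dz.
Step 2. Integrate ∫(2*z*exp(3*z)/3) dz by parts with u = z, dv = (2*exp(3*z)/3) dz, so v = 2*exp(3*z)/9: now -z**2*exp(3*z)/3 + 2*z*exp(3*z)/9 + ∫(-2*exp(3*z)/9) dz.
Step 3. Evaluate the standard form: now -z**2*exp(3*z)/3 + 2*z*exp(3*z)/9 - 2*exp(3*z)/27.
Answer: -z**2*exp(3*z)/3 + 2*z*exp(3*z)/9 - 2*exp(3*z)/27.


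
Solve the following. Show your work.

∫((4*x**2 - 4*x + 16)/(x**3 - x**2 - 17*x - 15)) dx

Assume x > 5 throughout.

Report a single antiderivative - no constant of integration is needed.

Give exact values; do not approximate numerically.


Step 1. Decompose ∫((4*x**2 - 4*x + 16)/(x**3 - x**2 - 17*x - 15)) dx by partial fractions, (4*x**2 - 4*x + 16)/(x**3 - x**2 - 17*x - 15) = 4/(x + 3) - 2/(x + 1) + 2/(x - 5): now ∫(2/(x - 5)) dx + ∫(-2/(x + 1)) dx + ∫(4/(x + 3)) dx.
Step 2. Evaluate the standard form [assuming x > -1]: now -2*log(x + 1) + ∫(2/(x - 5)) dx + ∫(4/(x + 3)) dx.
Step 3. Evaluate the standard form [assuming x > -3]: now -2*log(x + 1) + 4*log(x + 3) + ∫(2/(x - 5)) dx.
Step 4. Evaluate the standard form [assuming x > 5]: now 2*log(x - 5) - 2*log(x + 1) + 4*log(x + 3).
Answer: 2*log(x - 5) - 2*log(x + 1) + 4*log(x + 3).


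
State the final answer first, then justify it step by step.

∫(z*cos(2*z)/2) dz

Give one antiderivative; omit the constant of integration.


The answer is z*sin(2*z)/4 + cos(2*z)/8.
Step 1. Integrate ∫(z*cos(2*z)/2) dz by parts with u = z, dv = (cos(2*z)/2) dz, so v = sin(2*z)/4: now z*sin(2*z)/4 + ∫(-sin(2*z)/4) dz.
Step 2. Evaluate the standard form: now z*sin(2*z)/4 + cos(2*z)/8.
Answer: z*sin(2*z)/4 + cos(2*z)/8.


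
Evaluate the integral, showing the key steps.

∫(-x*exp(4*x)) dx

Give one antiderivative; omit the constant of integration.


Step 1. Integrate ∫(-x*exp(4*x)) dx by parts with u = x, dv = (-exp(4*x)) dx, so v = -exp(4*x)/4: now -x*exp(4*x)/4 + ∫(exp(4*x)/4) dx.
Step 2. Evaluate the standard form: now -x*exp(4*x)/4 + exp(4*x)/16.
Answer: -x*exp(4*x)/4 + exp(4*x)/16.


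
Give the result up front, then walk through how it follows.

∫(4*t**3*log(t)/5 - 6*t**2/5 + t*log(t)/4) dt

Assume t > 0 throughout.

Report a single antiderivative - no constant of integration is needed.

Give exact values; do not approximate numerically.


The answer is t**4*log(t)/5 - t**4/20 - 2*t**3/5 + t**2*log(t)/8 - t**2/16.
Step 1. Rewrite: now ∫(-6*t**2/5) dt + ∫(t*log(t)/4) dt + ∫(4*t**3*log(t)/5) dt.
Step 2. Evaluate the standard form: now -2*t**3/5 + ∫(t*log(t)/4) dt + ∫(4*t**3*log(t)/5) dt.
Step 3. Integrate ∫(t*log(t)/4) dt by parts with u = log(t), dv = (t/4) dt, so v = t**2/8 [assuming t > 0]: now -2*t**3/5 + t**2*log(t)/8 + ∫(-t/8) dt + ∫(4*t**3*log(t)/5) dt.
Step 4. Evaluate the standard form: now -2*t**3/5 + t**2*log(t)/8 - t**2/16 + ∫(4*t**3*log(t)/5) dt.
Step 5. Integrate ∫(4*t**3*log(t)/5) dt by parts with u = log(t), dv = (4*t**3/5) dt, so v = t**4/5 [assuming t > 0]: now t**4*log(t)/5 - 2*t**3/5 + t**2*log(t)/8 - t**2/16 + ∫(-t**3/5) dt.
Step 6. Evaluate the standard form: now t**4*log(t)/5 - t**4/20 - 2*t**3/5 + t**2*log(t)/8 - t**2/16.
Answer: t**4*log(t)/5 - t**4/20 - 2*t**3/5 + t**2*log(t)/8 - t**2/16.


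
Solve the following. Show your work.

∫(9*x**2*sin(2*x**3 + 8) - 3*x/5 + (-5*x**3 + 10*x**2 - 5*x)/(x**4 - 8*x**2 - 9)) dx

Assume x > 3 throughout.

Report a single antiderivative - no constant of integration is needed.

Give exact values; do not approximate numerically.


Step 1. Rewrite: now ∫(-3*x/5) dx + ∫(9*x**2*sin(2*x**3 + 8)) dx + ∫((-5*x**3 + 10*x**2 - 5*x)/(x**4 - 8*x**2 - 9)) dx.
Step 2. Evaluate the standard form: now -3*x**2/10 + ∫(9*x**2*sin(2*x**3 + 8)) dx + ∫((-5*x**3 + 10*x**2 - 5*x)/(x**4 - 8*x**2 - 9)) dx.
Step 3. Substitute u = x**3 + 4, turning ∫(9*x**2*sin(2*x**3 + 8)) dx into ∫(3*sin(2*u)) du: now -3*x**2/10 + ∫((-5*x**3 + 10*x**2 - 5*x)/(x**4 - 8*x**2 - 9)) dx + ∫(3*sin(2*u)) du.
Step 4. Evaluate the standard form: now -3*x**2/10 - 3*cos(2*u)/2 + ∫((-5*x**3 + 10*x**2 - 5*x)/(x**4 - 8*x**2 - 9)) dx.
Step 5. Substitute back u = x**3 + 4: now -3*x**2/10 - 3*cos(2*x**3 + 8)/2 + ∫((-5*x**3 + 10*x**2 - 5*x)/(x**4 - 8*x**2 - 9)) dx.
Step 6. Decompose ∫((-5*x**3 + 10*x**2 - 5*x)/(x**4 - 8*x**2 - 9)) dx by partial fractions, (-5*x**3 + 10*x**2 - 5*x)/(x**4 - 8*x**2 - 9) = 1/(x**2 + 1) - 4/(x + 3) - 1/(x - 3): now -3*x**2/10 - 3*cos(2*x**3 + 8)/2 + ∫(-1/(x - 3)) dx + ∫(-4/(x + 3)) dx + ∫(1/(x**2 + 1)) dx.
Step 7. Evaluate the standard form [assuming x > 3]: now -3*x**2/10 - log(x - 3) - 3*cos(2*x**3 + 8)/2 + ∫(-4/(x + 3)) dx + ∫(1/(x**2 + 1)) dx.
Step 8. Evaluate the standard form [assuming x > -3]: now -3*x**2/10 - log(x - 3) - 4*log(x + 3) - 3*cos(2*x**3 + 8)/2 + ∫(1/(x**2 + 1)) dx.
Step 9. Evaluate the standard form: now -3*x**2/10 - log(x - 3) - 4*log(x + 3) - 3*cos(2*x**3 + 8)/2 + atan(x).
Answer: -3*x**2/10 - log(x - 3) - 4*log(x + 3) - 3*cos(2*x**3 + 8)/2 + atan(x).


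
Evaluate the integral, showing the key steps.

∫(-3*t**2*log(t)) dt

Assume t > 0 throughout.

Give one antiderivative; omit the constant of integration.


Step 1. Integrate ∫(-3*t**2*log(t)) dt by parts with u = log(t), dv = (-3*t**2) dt, so v = -t**3 [assuming t > 0]: now -t**3*log(t) + ∫(t**2) dt.
Step 2. Evaluate the standard form: now -t**3*log(t) + t**3/3.
Answer: -t**3*log(t) + t**3/3.


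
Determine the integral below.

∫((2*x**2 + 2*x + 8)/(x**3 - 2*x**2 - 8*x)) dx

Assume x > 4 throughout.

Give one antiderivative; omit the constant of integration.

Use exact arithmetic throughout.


Answer: -log(x) + 2*log(x - 4) + log(x + 2).


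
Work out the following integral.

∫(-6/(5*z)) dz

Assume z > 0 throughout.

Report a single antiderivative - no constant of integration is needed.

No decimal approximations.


Answer: -6*log(z)/5.


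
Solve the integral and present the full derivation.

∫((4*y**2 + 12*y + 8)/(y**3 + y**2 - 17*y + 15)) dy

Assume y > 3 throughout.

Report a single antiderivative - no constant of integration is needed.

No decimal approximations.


Step 1. Decompose ∫((4*y**2 + 12*y + 8)/(y**3 + y**2 - 17*y + 15)) dy by partial fractions, (4*y**2 + 12*y + 8)/(y**3 + y**2 - 17*y + 15) = 1/(y + 5) - 2/(y - 1) + 5/(y - 3): now ∫(5/(y - 3)) dy + ∫(-2/(y - 1)) dy + ∫(1/(y + 5)) dy.
Step 2. Evaluate the standard form [assuming y > 1]: now -2*log(y - 1) + ∫(5/(y - 3)) dy + ∫(1/(y + 5)) dy.
Step 3. Evaluate the standard form [assuming y > -5]: now -2*log(y - 1) + log(y + 5) + ∫(5/(y - 3)) dy.
Step 4. Evaluate the standard form [assuming y > 3]: now 5*log(y - 3) - 2*log(y - 1) + log(y + 5).
Answer: 5*log(y - 3) - 2*log(y - 1) + log(y + 5).


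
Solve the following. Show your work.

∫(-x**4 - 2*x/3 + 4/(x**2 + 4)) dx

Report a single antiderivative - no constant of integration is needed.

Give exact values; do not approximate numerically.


Step 1. Rewrite: now ∫(-2*x/3) dx + ∫(-x**4) dx + ∫(4/(x**2 + 4)) dx.
Step 2. Evaluate the standard form: now -x**5/5 + ∫(-2*x/3) dx + ∫(4/(x**2 + 4)) dx.
Step 3. Evaluate the standard form: now -x**5/5 + 2*atan(x/2) + ∫(-2*x/3) dx.
Step 4. Evaluate the standard form: now -x**5/5 - x**2/3 + 2*atan(x/2).
Answer: -x**5/5 - x**2/3 + 2*atan(x/2).
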